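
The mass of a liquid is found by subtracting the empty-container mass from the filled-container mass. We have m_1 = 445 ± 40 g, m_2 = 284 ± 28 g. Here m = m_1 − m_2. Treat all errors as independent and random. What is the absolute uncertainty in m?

48.8 g

Each term contributes (cᵢ δxᵢ)² to (δm)²:
  (δm_1)² = 1600;  (δm_2)² = 784
δm = √(2380) = 48.8 g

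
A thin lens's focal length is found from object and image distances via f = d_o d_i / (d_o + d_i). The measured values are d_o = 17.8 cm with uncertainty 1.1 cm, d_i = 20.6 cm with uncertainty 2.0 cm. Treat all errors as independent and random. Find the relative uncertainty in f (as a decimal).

0.0559

∂f/∂d_o = (d_i/(d_o+d_i))² = 0.288;  ∂f/∂d_i = (d_o/(d_o+d_i))² = 0.215
δf = √((∂f/∂d_o · δd_o)² + (∂f/∂d_i · δd_i)²) = √(0.100 + 0.185) = 0.534 cm
f = 9.55 cm, so δf/f = 0.534/9.55 = 0.0559.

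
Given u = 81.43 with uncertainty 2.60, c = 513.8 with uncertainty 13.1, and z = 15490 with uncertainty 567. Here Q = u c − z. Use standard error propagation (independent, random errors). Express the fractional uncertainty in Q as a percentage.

Let p = u·c = 41840. δp/p = √((1·δu/u)² + (1·δc/c)²) = √(0.00102 + 0.000650) = 0.0409, so δp = 1710.
Q = p − z: δQ = √(δp² + δz²) = √(2.92e+06 + 3.21e+05) = 1800
Q = 26350, so δQ/Q = 1800/26350 = 0.0684.

6.84%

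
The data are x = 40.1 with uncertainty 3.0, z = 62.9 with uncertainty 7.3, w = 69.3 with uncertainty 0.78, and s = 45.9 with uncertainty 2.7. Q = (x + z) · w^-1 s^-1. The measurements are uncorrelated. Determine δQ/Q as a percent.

9.73%

Let u = x + z = 103. δu = √(δx² + δz²) = √(9.00 + 53.3) = 7.89, so δu/u = 0.0766.
Q is then a monomial in u, w, s:
δQ/Q = √((δu/u)² + (-1·δw/w)² + (-1·δs/s)²) = √(0.00587 + 0.000127 + 0.00346) = 0.0973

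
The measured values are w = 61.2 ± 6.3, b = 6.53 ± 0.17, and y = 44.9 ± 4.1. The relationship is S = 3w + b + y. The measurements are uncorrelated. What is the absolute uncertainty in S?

Absolute uncertainties add in quadrature for a linear combination:
  (3·δw)² = 357;  (δb)² = 0.0289;  (δy)² = 16.8
δS = √(374) = 19.3

19.3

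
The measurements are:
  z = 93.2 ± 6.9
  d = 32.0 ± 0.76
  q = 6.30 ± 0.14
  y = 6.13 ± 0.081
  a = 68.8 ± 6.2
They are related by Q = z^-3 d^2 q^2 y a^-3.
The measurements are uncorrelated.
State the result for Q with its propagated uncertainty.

Since Q is a product/quotient, work with relative uncertainties:
  (-3·δz/z)² = (-3×0.0740)² = 0.0493;  (2·δd/d)² = (2×0.0238)² = 0.00226;  (2·δq/q)² = (2×0.0222)² = 0.00198;  (1·δy/y)² = (1×0.0132)² = 0.000175;  (-3·δa/a)² = (-3×0.0901)² = 0.0731
δQ/Q = √(0.127) = 0.356
Q = 9.45e-07, so δQ = 0.356 × 9.45e-07 = 3.37e-07.

(9.45 ± 3.37) × 10^-7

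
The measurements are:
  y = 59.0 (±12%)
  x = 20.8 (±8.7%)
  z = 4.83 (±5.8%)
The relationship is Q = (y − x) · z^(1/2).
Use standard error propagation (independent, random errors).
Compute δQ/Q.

Let u = y − x = 38.2. δu = √(δy² + δx²) = √(50.1 + 3.27) = 7.31, so δu/u = 0.191.
Q is then a monomial in u, z:
δQ/Q = √((δu/u)² + (½·δz/z)²) = √(0.0366 + 0.000841) = 0.193

0.193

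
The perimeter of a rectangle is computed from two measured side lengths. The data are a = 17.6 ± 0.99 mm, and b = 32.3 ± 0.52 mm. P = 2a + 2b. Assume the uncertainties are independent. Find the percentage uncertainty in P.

2.24%

Each term contributes (cᵢ δxᵢ)² to (δP)²:
  (2·δa)² = 3.92;  (2·δb)² = 1.08
δP = √(5.00) = 2.24 mm
P = 99.8 mm, so δP/P = 2.24/99.8 = 0.0224.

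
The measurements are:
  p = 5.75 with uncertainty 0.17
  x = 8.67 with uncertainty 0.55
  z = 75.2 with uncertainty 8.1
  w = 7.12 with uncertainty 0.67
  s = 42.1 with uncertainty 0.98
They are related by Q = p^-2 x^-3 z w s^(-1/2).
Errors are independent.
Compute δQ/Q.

0.246

Relative error in a monomial: (δQ/Q)² = Σ (nᵢ · δxᵢ/xᵢ)².
  (-2·δp/p)² = (-2×0.0296)² = 0.00350;  (-3·δx/x)² = (-3×0.0634)² = 0.0362;  (1·δz/z)² = (1×0.108)² = 0.0116;  (1·δw/w)² = (1×0.0941)² = 0.00886;  (−½·δs/s)² = (-0.5×0.0233)² = 0.000135
δQ/Q = √(0.0603) = 0.246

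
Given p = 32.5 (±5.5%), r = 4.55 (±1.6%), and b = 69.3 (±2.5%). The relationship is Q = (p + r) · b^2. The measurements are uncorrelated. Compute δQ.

Let u = p + r = 37.0. δu = √(δp² + δr²) = √(3.20 + 0.00530) = 1.79, so δu/u = 0.0483.
Q is then a monomial in u, b:
δQ/Q = √((δu/u)² + (2·δb/b)²) = √(0.00233 + 0.00250) = 0.0695
Q = 1.78e+05, so δQ = 0.0695 × 1.78e+05 = 12400.

12400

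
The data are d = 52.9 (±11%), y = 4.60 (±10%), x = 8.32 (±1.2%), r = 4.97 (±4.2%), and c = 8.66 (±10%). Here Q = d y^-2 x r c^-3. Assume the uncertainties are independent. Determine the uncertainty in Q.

Since Q is a product/quotient, work with relative uncertainties:
  (1·δd/d)² = (1×0.110)² = 0.0121;  (-2·δy/y)² = (-2×0.100)² = 0.0400;  (1·δx/x)² = (1×0.0120)² = 0.000144;  (1·δr/r)² = (1×0.0420)² = 0.00176;  (-3·δc/c)² = (-3×0.100)² = 0.0900
δQ/Q = √(0.144) = 0.379
Q = 0.159, so δQ = 0.379 × 0.159 = 0.0604.

0.0604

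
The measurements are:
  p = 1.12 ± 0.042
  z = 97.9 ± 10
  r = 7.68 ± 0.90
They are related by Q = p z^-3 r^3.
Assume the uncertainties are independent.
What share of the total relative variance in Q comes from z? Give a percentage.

(δQ/Q)² = (1·δp/p)² + (-3·δz/z)² + (3·δr/r)²
  p term: (1×0.0375)² = 0.00141
  z term: (-3×0.102)² = 0.0939
  r term: (3×0.117)² = 0.124
Total = 0.219. Share from z = 0.0939/0.219 = 0.429.

42.9%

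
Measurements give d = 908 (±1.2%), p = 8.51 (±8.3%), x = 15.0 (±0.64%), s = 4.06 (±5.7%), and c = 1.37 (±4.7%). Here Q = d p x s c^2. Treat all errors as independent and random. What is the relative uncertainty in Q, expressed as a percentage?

13.8%

Products/powers → add relative errors in quadrature, weighted by exponent:
  (1·δd/d)² = (1×0.0120)² = 0.000144;  (1·δp/p)² = (1×0.0830)² = 0.00689;  (1·δx/x)² = (1×0.00640)² = 4.1e-05;  (1·δs/s)² = (1×0.0570)² = 0.00325;  (2·δc/c)² = (2×0.0470)² = 0.00884
δQ/Q = √(0.0192) = 0.138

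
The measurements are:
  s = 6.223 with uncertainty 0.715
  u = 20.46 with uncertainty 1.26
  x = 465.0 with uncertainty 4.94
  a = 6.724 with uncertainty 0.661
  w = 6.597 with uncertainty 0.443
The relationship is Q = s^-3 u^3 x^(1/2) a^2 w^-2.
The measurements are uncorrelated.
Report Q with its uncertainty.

796.2 ± 365

Since Q is a product/quotient, work with relative uncertainties:
  (-3·δs/s)² = (-3×0.115)² = 0.119;  (3·δu/u)² = (3×0.0616)² = 0.0341;  (½·δx/x)² = (0.5×0.0106)² = 2.82e-05;  (2·δa/a)² = (2×0.0983)² = 0.0387;  (-2·δw/w)² = (-2×0.0672)² = 0.0180
δQ/Q = √(0.210) = 0.458
Q = 796.2, so δQ = 0.458 × 796.2 = 365.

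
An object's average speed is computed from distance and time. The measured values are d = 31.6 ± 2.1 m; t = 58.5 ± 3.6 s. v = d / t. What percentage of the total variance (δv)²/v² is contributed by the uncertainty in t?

(δv/v)² = (1·δd/d)² + (-1·δt/t)²
  d term: (1×0.0665)² = 0.00442
  t term: (-1×0.0615)² = 0.00379
Total = 0.00820. Share from t = 0.00379/0.00820 = 0.462.

46.2%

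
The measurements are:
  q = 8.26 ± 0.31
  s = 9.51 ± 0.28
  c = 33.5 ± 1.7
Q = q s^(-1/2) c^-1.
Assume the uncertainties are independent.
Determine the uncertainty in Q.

Relative error in a monomial: (δQ/Q)² = Σ (nᵢ · δxᵢ/xᵢ)².
  (1·δq/q)² = (1×0.0375)² = 0.00141;  (−½·δs/s)² = (-0.5×0.0294)² = 0.000217;  (-1·δc/c)² = (-1×0.0507)² = 0.00258
δQ/Q = √(0.00420) = 0.0648
Q = 0.0800, so δQ = 0.0648 × 0.0800 = 0.00518.

0.00518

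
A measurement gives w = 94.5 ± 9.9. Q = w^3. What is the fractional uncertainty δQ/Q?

Q ∝ w^3, so δQ/Q = |3| · δw/w = 3 × 0.105 = 0.314.

0.314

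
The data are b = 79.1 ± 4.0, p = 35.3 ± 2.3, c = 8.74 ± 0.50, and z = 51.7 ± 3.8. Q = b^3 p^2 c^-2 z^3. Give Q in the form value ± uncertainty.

Each factor contributes (exponent × relative error)² to (δQ/Q)²:
  (3·δb/b)² = (3×0.0506)² = 0.0230;  (2·δp/p)² = (2×0.0652)² = 0.0170;  (-2·δc/c)² = (-2×0.0572)² = 0.0131;  (3·δz/z)² = (3×0.0735)² = 0.0486
δQ/Q = √(0.102) = 0.319
Q = 1.12e+12, so δQ = 0.319 × 1.12e+12 = 3.56e+11.

(1.12 ± 0.356) × 10^12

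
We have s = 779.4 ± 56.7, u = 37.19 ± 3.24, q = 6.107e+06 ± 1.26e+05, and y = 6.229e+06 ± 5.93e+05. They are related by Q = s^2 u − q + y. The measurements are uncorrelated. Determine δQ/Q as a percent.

17.1%

Let p = s^2·u = 2.259e+07. δp/p = √((2·δs/s)² + (1·δu/u)²) = √(0.0212 + 0.00759) = 0.170, so δp = 3.83e+06.
Q = p − q + y: δQ = √(δp² + δq² + δy²) = √(1.47e+13 + 1.59e+10 + 3.52e+11) = 3.88e+06
Q = 2.271e+07, so δQ/Q = 3.88e+06/2.271e+07 = 0.171.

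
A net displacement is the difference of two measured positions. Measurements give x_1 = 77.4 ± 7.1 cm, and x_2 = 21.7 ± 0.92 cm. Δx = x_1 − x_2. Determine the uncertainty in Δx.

7.16 cm

Absolute uncertainties add in quadrature for a linear combination:
  (δx_1)² = 50.4;  (δx_2)² = 0.846
δΔx = √(51.3) = 7.16 cm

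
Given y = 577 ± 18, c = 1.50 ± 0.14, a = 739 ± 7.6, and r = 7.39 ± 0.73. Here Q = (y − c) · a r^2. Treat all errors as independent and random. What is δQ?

Let u = y − c = 576. δu = √(δy² + δc²) = √(324 + 0.0196) = 18.0, so δu/u = 0.0313.
Q is then a monomial in u, a, r:
δQ/Q = √((δu/u)² + (1·δa/a)² + (2·δr/r)²) = √(0.000978 + 0.000106 + 0.0390) = 0.200
Q = 2.32e+07, so δQ = 0.200 × 2.32e+07 = 4.65e+06.

4.65e+06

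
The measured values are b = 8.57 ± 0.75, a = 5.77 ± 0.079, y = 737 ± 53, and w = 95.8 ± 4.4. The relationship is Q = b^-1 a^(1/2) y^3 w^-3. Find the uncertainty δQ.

34.5

Products/powers → add relative errors in quadrature, weighted by exponent:
  (-1·δb/b)² = (-1×0.0875)² = 0.00766;  (½·δa/a)² = (0.5×0.0137)² = 4.69e-05;  (3·δy/y)² = (3×0.0719)² = 0.0465;  (-3·δw/w)² = (-3×0.0459)² = 0.0190
δQ/Q = √(0.0732) = 0.271
Q = 128, so δQ = 0.271 × 128 = 34.5.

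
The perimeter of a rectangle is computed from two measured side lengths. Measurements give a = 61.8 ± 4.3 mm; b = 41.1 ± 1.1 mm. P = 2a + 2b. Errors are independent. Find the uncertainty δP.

Sums and differences: (δP)² = Σ (cᵢ δxᵢ)².
  (2·δa)² = 74.0;  (2·δb)² = 4.84
δP = √(78.8) = 8.88 mm

8.88 mm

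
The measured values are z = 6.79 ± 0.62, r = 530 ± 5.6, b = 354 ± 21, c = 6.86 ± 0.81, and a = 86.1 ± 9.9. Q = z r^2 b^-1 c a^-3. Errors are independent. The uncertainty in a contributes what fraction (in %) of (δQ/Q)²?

81.9%

(δQ/Q)² = (1·δz/z)² + (2·δr/r)² + (-1·δb/b)² + (1·δc/c)² + (-3·δa/a)²
  z term: (1×0.0913)² = 0.00834
  r term: (2×0.0106)² = 0.000447
  b term: (-1×0.0593)² = 0.00352
  c term: (1×0.118)² = 0.0139
  a term: (-3×0.115)² = 0.119
Total = 0.145. Share from a = 0.119/0.145 = 0.819.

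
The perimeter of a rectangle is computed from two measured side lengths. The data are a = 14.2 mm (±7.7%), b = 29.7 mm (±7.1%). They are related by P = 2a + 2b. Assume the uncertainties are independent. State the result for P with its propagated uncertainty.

87.8 ± 4.75 mm

P is a linear combination, so absolute uncertainties add in quadrature:
  (2·δa)² = 4.78;  (2·δb)² = 17.8
δP = √(22.6) = 4.75 mm
P = 87.8 mm.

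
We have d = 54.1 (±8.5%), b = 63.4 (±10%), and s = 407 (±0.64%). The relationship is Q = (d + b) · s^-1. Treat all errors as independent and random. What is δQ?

0.0193

Let u = d + b = 118. δu = √(δd² + δb²) = √(21.1 + 40.2) = 7.83, so δu/u = 0.0667.
Q is then a monomial in u, s:
δQ/Q = √((δu/u)² + (-1·δs/s)²) = √(0.00444 + 4.1e-05) = 0.0670
Q = 0.289, so δQ = 0.0670 × 0.289 = 0.0193.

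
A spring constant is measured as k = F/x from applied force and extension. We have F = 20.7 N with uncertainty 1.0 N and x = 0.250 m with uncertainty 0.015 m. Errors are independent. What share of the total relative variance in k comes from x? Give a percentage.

(δk/k)² = (1·δF/F)² + (-1·δx/x)²
  F term: (1×0.0483)² = 0.00233
  x term: (-1×0.0600)² = 0.00360
Total = 0.00593. Share from x = 0.00360/0.00593 = 0.607.

60.7%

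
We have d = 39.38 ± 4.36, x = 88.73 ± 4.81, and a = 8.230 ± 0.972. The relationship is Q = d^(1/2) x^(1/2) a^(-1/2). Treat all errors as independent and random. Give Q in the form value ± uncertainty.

Products/powers → add relative errors in quadrature, weighted by exponent:
  (½·δd/d)² = (0.5×0.111)² = 0.00306;  (½·δx/x)² = (0.5×0.0542)² = 0.000735;  (−½·δa/a)² = (-0.5×0.118)² = 0.00349
δQ/Q = √(0.00729) = 0.0854
Q = 20.61, so δQ = 0.0854 × 20.61 = 1.76.

20.61 ± 1.76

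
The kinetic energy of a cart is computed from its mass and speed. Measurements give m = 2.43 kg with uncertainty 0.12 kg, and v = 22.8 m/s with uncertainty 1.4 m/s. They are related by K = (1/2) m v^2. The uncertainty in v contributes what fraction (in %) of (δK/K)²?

(δK/K)² = (1·δm/m)² + (2·δv/v)²
  m term: (1×0.0494)² = 0.00244
  v term: (2×0.0614)² = 0.0151
Total = 0.0175. Share from v = 0.0151/0.0175 = 0.861.

86.1%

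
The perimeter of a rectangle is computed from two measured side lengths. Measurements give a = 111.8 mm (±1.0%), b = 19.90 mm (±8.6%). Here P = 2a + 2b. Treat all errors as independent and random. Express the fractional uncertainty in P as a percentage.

1.55%

For a sum/difference, combine absolute errors in quadrature:
  (2·δa)² = 5.00;  (2·δb)² = 11.7
δP = √(16.7) = 4.09 mm
P = 263.4 mm, so δP/P = 4.09/263.4 = 0.0155.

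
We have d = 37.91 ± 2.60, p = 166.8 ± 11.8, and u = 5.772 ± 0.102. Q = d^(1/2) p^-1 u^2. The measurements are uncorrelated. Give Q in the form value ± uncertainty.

1.230 ± 0.106

Since Q is a product/quotient, work with relative uncertainties:
  (½·δd/d)² = (0.5×0.0686)² = 0.00118;  (-1·δp/p)² = (-1×0.0707)² = 0.00500;  (2·δu/u)² = (2×0.0177)² = 0.00125
δQ/Q = √(0.00743) = 0.0862
Q = 1.230, so δQ = 0.0862 × 1.230 = 0.106.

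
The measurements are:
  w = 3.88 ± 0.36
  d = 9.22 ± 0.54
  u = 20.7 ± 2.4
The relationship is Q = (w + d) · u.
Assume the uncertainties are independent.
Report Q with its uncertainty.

Let h = w + d = 13.1. δh = √(δw² + δd²) = √(0.130 + 0.292) = 0.649, so δh/h = 0.0495.
Q is then a monomial in h, u:
δQ/Q = √((δh/h)² + (1·δu/u)²) = √(0.00245 + 0.0134) = 0.126
Q = 271, so δQ = 0.126 × 271 = 34.2.

271 ± 34.2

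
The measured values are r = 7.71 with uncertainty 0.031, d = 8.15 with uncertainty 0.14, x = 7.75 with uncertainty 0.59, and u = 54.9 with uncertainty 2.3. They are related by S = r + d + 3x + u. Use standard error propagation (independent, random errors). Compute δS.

2.91

Absolute uncertainties add in quadrature for a linear combination:
  (δr)² = 0.000961;  (δd)² = 0.0196;  (3·δx)² = 3.13;  (δu)² = 5.29
δS = √(8.44) = 2.91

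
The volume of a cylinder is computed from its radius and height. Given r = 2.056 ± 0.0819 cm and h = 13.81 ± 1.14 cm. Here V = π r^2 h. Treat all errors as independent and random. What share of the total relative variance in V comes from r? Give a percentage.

48.2%

(δV/V)² = (2·δr/r)² + (1·δh/h)²
  r term: (2×0.0398)² = 0.00635
  h term: (1×0.0825)² = 0.00681
Total = 0.0132. Share from r = 0.00635/0.0132 = 0.482.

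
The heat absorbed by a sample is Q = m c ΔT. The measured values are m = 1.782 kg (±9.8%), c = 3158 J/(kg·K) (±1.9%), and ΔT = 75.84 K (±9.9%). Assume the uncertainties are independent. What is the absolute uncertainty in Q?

60000 J

Q is a product of powers, so relative uncertainties combine in quadrature:
  (1·δm/m)² = (1×0.0980)² = 0.00960;  (1·δc/c)² = (1×0.0190)² = 0.000361;  (1·δΔT/ΔT)² = (1×0.0990)² = 0.00980
δQ/Q = √(0.0198) = 0.141
Q = 426800 J, so δQ = 0.141 × 426800 = 60000 J.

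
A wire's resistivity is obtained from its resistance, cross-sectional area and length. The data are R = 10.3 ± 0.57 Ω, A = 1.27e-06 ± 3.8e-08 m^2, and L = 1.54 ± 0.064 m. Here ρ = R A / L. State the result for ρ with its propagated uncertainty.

For a monomial ρ ∝ R, A, L^-1, fractional errors add in quadrature:
  (1·δR/R)² = (1×0.0553)² = 0.00306;  (1·δA/A)² = (1×0.0299)² = 0.000895;  (-1·δL/L)² = (-1×0.0416)² = 0.00173
δρ/ρ = √(0.00568) = 0.0754
ρ = 8.49e-06 Ω·m, so δρ = 0.0754 × 8.49e-06 = 6.4e-07 Ω·m.

(8.49 ± 0.640) × 10^-6 Ω·m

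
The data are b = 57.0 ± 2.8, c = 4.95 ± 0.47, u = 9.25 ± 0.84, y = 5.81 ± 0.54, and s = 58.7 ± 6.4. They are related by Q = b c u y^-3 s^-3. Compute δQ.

For a monomial Q ∝ b, c, u, y^-3, s^-3, fractional errors add in quadrature:
  (1·δb/b)² = (1×0.0491)² = 0.00241;  (1·δc/c)² = (1×0.0949)² = 0.00902;  (1·δu/u)² = (1×0.0908)² = 0.00825;  (-3·δy/y)² = (-3×0.0929)² = 0.0777;  (-3·δs/s)² = (-3×0.109)² = 0.107
δQ/Q = √(0.204) = 0.452
Q = 6.58e-05, so δQ = 0.452 × 6.58e-05 = 2.97e-05.

2.97e-05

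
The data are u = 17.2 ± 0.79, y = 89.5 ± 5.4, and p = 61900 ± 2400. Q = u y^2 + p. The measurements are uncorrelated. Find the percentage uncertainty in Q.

8.99%

Let w = u·y^2 = 1.38e+05. δw/w = √((1·δu/u)² + (2·δy/y)²) = √(0.00211 + 0.0146) = 0.129, so δw = 17800.
Q = w + p: δQ = √(δw² + δp²) = √(3.16e+08 + 5.76e+06) = 18000
Q = 2e+05, so δQ/Q = 18000/2e+05 = 0.0899.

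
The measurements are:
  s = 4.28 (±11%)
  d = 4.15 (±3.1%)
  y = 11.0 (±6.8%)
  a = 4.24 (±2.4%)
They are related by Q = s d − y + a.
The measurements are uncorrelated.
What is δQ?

2.17

Let p = s·d = 17.8. δp/p = √((1·δs/s)² + (1·δd/d)²) = √(0.0121 + 0.000961) = 0.114, so δp = 2.03.
Q = p − y + a: δQ = √(δp² + δy² + δa²) = √(4.12 + 0.560 + 0.0104) = 2.17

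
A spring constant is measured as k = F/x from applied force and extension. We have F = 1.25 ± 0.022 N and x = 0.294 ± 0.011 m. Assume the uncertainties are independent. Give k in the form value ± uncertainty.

Products/powers → add relative errors in quadrature, weighted by exponent:
  (1·δF/F)² = (1×0.0176)² = 0.000310;  (-1·δx/x)² = (-1×0.0374)² = 0.00140
δk/k = √(0.00171) = 0.0413
k = 4.25 N/m, so δk = 0.0413 × 4.25 = 0.176 N/m.

4.25 ± 0.176 N/m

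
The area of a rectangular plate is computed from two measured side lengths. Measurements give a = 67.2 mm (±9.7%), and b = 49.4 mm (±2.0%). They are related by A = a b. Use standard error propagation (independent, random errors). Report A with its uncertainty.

3320 ± 329 mm^2

Relative error in a monomial: (δA/A)² = Σ (nᵢ · δxᵢ/xᵢ)².
  (1·δa/a)² = (1×0.0970)² = 0.00941;  (1·δb/b)² = (1×0.0200)² = 0.000400
δA/A = √(0.00981) = 0.0990
A = 3320 mm^2, so δA = 0.0990 × 3320 = 329 mm^2.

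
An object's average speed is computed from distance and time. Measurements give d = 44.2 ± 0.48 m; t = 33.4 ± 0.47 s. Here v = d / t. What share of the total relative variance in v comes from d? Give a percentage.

(δv/v)² = (1·δd/d)² + (-1·δt/t)²
  d term: (1×0.0109)² = 0.000118
  t term: (-1×0.0141)² = 0.000198
Total = 0.000316. Share from d = 0.000118/0.000316 = 0.373.

37.3%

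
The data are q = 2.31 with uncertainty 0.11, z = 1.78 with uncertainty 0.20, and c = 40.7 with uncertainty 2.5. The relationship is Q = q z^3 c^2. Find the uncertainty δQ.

For a monomial Q ∝ q, z^3, c^2, fractional errors add in quadrature:
  (1·δq/q)² = (1×0.0476)² = 0.00227;  (3·δz/z)² = (3×0.112)² = 0.114;  (2·δc/c)² = (2×0.0614)² = 0.0151
δQ/Q = √(0.131) = 0.362
Q = 21600, so δQ = 0.362 × 21600 = 7810.

7810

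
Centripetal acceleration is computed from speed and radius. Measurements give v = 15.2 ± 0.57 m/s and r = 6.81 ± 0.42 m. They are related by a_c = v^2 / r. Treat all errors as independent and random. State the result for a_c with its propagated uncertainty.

33.9 ± 3.29 m/s^2

Since a_c is a product/quotient, work with relative uncertainties:
  (2·δv/v)² = (2×0.0375)² = 0.00562;  (-1·δr/r)² = (-1×0.0617)² = 0.00380
δa_c/a_c = √(0.00943) = 0.0971
a_c = 33.9 m/s^2, so δa_c = 0.0971 × 33.9 = 3.29 m/s^2.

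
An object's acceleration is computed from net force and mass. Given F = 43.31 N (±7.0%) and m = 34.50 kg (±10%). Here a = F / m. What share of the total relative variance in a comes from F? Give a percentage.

(δa/a)² = (1·δF/F)² + (-1·δm/m)²
  F term: (1×0.0700)² = 0.00490
  m term: (-1×0.100)² = 0.0100
Total = 0.0149. Share from F = 0.00490/0.0149 = 0.329.

32.9%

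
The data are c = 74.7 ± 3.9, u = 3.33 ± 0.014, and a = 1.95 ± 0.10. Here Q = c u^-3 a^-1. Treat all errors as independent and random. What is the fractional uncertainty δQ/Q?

0.0743

Relative error in a monomial: (δQ/Q)² = Σ (nᵢ · δxᵢ/xᵢ)².
  (1·δc/c)² = (1×0.0522)² = 0.00273;  (-3·δu/u)² = (-3×0.00420)² = 0.000159;  (-1·δa/a)² = (-1×0.0513)² = 0.00263
δQ/Q = √(0.00551) = 0.0743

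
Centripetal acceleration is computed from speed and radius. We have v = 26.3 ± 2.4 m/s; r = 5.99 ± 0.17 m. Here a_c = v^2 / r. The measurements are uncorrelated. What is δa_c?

Since a_c is a product/quotient, work with relative uncertainties:
  (2·δv/v)² = (2×0.0913)² = 0.0333;  (-1·δr/r)² = (-1×0.0284)² = 0.000805
δa_c/a_c = √(0.0341) = 0.185
a_c = 115 m/s^2, so δa_c = 0.185 × 115 = 21.3 m/s^2.

21.3 m/s^2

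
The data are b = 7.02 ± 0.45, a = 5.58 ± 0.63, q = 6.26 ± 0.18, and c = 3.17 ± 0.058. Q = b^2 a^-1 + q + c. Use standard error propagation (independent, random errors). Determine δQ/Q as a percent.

8.33%

Let p = b^2·a^-1 = 8.83. δp/p = √((2·δb/b)² + (-1·δa/a)²) = √(0.0164 + 0.0127) = 0.171, so δp = 1.51.
Q = p + q + c: δQ = √(δp² + δq² + δc²) = √(2.28 + 0.0324 + 0.00336) = 1.52
Q = 18.3, so δQ/Q = 1.52/18.3 = 0.0833.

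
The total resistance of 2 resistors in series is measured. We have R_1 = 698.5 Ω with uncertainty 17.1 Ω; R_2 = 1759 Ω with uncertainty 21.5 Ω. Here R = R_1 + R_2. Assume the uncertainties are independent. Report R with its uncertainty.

2458 ± 27.5 Ω

Each term contributes (cᵢ δxᵢ)² to (δR)²:
  (δR_1)² = 292;  (δR_2)² = 462
δR = √(755) = 27.5 Ω
R = 2458 Ω.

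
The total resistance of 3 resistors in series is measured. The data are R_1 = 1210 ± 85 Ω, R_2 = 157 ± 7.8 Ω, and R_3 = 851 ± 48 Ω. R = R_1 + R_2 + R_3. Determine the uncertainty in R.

97.9 Ω

Sums and differences: (δR)² = Σ (cᵢ δxᵢ)².
  (δR_1)² = 7220;  (δR_2)² = 60.8;  (δR_3)² = 2300
δR = √(9590) = 97.9 Ω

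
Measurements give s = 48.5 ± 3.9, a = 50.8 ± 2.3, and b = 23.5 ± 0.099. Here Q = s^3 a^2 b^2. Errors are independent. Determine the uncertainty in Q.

For a monomial Q ∝ s^3, a^2, b^2, fractional errors add in quadrature:
  (3·δs/s)² = (3×0.0804)² = 0.0582;  (2·δa/a)² = (2×0.0453)² = 0.00820;  (2·δb/b)² = (2×0.00421)² = 7.1e-05
δQ/Q = √(0.0665) = 0.258
Q = 1.63e+11, so δQ = 0.258 × 1.63e+11 = 4.19e+10.

4.19e+10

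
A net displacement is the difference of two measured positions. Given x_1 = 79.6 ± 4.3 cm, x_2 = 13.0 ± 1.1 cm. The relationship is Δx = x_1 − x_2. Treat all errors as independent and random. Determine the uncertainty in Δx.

Each term contributes (cᵢ δxᵢ)² to (δΔx)²:
  (δx_1)² = 18.5;  (δx_2)² = 1.21
δΔx = √(19.7) = 4.44 cm

4.44 cm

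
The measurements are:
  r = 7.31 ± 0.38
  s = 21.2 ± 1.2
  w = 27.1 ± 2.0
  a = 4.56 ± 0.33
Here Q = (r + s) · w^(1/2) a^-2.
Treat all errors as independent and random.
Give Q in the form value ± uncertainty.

Let u = r + s = 28.5. δu = √(δr² + δs²) = √(0.144 + 1.44) = 1.26, so δu/u = 0.0442.
Q is then a monomial in u, w, a:
δQ/Q = √((δu/u)² + (½·δw/w)² + (-2·δa/a)²) = √(0.00195 + 0.00136 + 0.0209) = 0.156
Q = 7.14, so δQ = 0.156 × 7.14 = 1.11.

7.14 ± 1.11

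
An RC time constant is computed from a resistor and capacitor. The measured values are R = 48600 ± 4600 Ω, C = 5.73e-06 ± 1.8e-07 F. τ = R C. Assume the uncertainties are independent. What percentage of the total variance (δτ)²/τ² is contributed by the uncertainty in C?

(δτ/τ)² = (1·δR/R)² + (1·δC/C)²
  R term: (1×0.0947)² = 0.00896
  C term: (1×0.0314)² = 0.000987
Total = 0.00995. Share from C = 0.000987/0.00995 = 0.0992.

9.92%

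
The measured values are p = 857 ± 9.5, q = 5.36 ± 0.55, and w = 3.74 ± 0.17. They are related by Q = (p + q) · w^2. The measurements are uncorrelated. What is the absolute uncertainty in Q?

1100

Let u = p + q = 862. δu = √(δp² + δq²) = √(90.2 + 0.303) = 9.52, so δu/u = 0.0110.
Q is then a monomial in u, w:
δQ/Q = √((δu/u)² + (2·δw/w)²) = √(0.000122 + 0.00826) = 0.0916
Q = 12100, so δQ = 0.0916 × 12100 = 1100.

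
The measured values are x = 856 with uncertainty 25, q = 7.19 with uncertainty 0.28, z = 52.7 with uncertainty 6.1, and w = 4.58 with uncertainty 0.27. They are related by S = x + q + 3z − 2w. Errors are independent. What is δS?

31.0

Sums and differences: (δS)² = Σ (cᵢ δxᵢ)².
  (δx)² = 625;  (δq)² = 0.0784;  (3·δz)² = 335;  (2·δw)² = 0.292
δS = √(960) = 31.0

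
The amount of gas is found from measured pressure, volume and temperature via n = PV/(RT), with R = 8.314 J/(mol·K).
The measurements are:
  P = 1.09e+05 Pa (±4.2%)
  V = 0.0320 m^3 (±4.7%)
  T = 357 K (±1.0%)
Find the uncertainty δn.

0.0750 mol

Since n is a product/quotient, work with relative uncertainties:
  (1·δP/P)² = (1×0.0420)² = 0.00176;  (1·δV/V)² = (1×0.0470)² = 0.00221;  (-1·δT/T)² = (-1×0.0100)² = 0.000100
δn/n = √(0.00407) = 0.0638
n = 1.18 mol, so δn = 0.0638 × 1.18 = 0.0750 mol.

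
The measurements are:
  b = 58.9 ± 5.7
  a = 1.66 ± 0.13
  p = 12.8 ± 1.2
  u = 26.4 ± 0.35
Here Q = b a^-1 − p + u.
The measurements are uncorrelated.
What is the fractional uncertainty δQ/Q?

Let w = b·a^-1 = 35.5. δw/w = √((1·δb/b)² + (-1·δa/a)²) = √(0.00937 + 0.00613) = 0.124, so δw = 4.42.
Q = w − p + u: δQ = √(δw² + δp² + δu²) = √(19.5 + 1.44 + 0.122) = 4.59
Q = 49.1, so δQ/Q = 4.59/49.1 = 0.0935.

0.0935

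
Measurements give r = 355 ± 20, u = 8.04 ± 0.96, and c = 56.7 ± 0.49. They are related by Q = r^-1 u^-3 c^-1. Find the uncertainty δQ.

Products/powers → add relative errors in quadrature, weighted by exponent:
  (-1·δr/r)² = (-1×0.0563)² = 0.00317;  (-3·δu/u)² = (-3×0.119)² = 0.128;  (-1·δc/c)² = (-1×0.00864)² = 7.47e-05
δQ/Q = √(0.132) = 0.363
Q = 9.56e-08, so δQ = 0.363 × 9.56e-08 = 3.47e-08.

3.47e-08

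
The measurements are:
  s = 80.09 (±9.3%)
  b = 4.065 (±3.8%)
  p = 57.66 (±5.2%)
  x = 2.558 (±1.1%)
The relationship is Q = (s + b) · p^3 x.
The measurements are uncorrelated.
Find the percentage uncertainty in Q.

Let u = s + b = 84.16. δu = √(δs² + δb²) = √(55.5 + 0.0239) = 7.45, so δu/u = 0.0885.
Q is then a monomial in u, p, x:
δQ/Q = √((δu/u)² + (3·δp/p)² + (1·δx/x)²) = √(0.00784 + 0.0243 + 0.000121) = 0.180

18.0%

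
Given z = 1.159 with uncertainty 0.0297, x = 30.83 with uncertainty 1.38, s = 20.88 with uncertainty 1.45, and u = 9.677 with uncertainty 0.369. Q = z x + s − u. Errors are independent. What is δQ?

2.37

Let p = z·x = 35.73. δp/p = √((1·δz/z)² + (1·δx/x)²) = √(0.000657 + 0.00200) = 0.0516, so δp = 1.84.
Q = p + s − u: δQ = √(δp² + δs² + δu²) = √(3.40 + 2.10 + 0.136) = 2.37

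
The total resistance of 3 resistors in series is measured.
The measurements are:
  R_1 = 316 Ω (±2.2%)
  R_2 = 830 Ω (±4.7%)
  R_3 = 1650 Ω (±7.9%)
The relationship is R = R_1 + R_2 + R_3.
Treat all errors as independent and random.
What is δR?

136 Ω

Each term contributes (cᵢ δxᵢ)² to (δR)²:
  (δR_1)² = 48.3;  (δR_2)² = 1520;  (δR_3)² = 17000
δR = √(18600) = 136 Ω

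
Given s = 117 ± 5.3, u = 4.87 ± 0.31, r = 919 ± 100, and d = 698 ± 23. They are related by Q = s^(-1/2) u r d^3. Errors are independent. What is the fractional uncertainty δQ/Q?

0.162

Since Q is a product/quotient, work with relative uncertainties:
  (−½·δs/s)² = (-0.5×0.0453)² = 0.000513;  (1·δu/u)² = (1×0.0637)² = 0.00405;  (1·δr/r)² = (1×0.109)² = 0.0118;  (3·δd/d)² = (3×0.0330)² = 0.00977
δQ/Q = √(0.0262) = 0.162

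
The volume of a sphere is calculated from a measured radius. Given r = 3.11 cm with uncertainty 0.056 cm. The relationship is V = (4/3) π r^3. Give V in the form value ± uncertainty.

Since V is a product/quotient, work with relative uncertainties:
  (3·δr/r)² = (3×0.0180)² = 0.00292
δV/V = √(0.00292) = 0.0540
V = 126 cm^3, so δV = 0.0540 × 126 = 6.81 cm^3.

126 ± 6.81 cm^3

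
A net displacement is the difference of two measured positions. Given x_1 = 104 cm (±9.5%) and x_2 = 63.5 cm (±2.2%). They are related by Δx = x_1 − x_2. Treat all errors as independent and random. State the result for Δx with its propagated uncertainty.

40.5 ± 9.98 cm

Each term contributes (cᵢ δxᵢ)² to (δΔx)²:
  (δx_1)² = 97.6;  (δx_2)² = 1.95
δΔx = √(99.6) = 9.98 cm
Δx = 40.5 cm.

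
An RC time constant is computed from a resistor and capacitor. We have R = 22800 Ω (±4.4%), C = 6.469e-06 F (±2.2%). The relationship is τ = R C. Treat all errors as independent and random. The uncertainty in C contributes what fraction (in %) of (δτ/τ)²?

(δτ/τ)² = (1·δR/R)² + (1·δC/C)²
  R term: (1×0.0440)² = 0.00194
  C term: (1×0.0220)² = 0.000484
Total = 0.00242. Share from C = 0.000484/0.00242 = 0.200.

20.0%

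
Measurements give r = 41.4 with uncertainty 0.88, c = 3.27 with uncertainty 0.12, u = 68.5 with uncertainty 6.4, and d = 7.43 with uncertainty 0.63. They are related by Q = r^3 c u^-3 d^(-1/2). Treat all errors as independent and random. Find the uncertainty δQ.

0.0776

For a monomial Q ∝ r^3, c, u^-3, d^(-1/2), fractional errors add in quadrature:
  (3·δr/r)² = (3×0.0213)² = 0.00407;  (1·δc/c)² = (1×0.0367)² = 0.00135;  (-3·δu/u)² = (-3×0.0934)² = 0.0786;  (−½·δd/d)² = (-0.5×0.0848)² = 0.00180
δQ/Q = √(0.0858) = 0.293
Q = 0.265, so δQ = 0.293 × 0.265 = 0.0776.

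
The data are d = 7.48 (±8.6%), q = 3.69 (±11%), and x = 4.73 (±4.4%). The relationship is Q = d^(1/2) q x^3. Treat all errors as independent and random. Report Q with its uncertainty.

Q is a product of powers, so relative uncertainties combine in quadrature:
  (½·δd/d)² = (0.5×0.0860)² = 0.00185;  (1·δq/q)² = (1×0.110)² = 0.0121;  (3·δx/x)² = (3×0.0440)² = 0.0174
δQ/Q = √(0.0314) = 0.177
Q = 1070, so δQ = 0.177 × 1070 = 189.

1070 ± 189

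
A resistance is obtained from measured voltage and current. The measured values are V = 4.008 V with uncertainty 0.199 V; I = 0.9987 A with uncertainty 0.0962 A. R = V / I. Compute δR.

Each factor contributes (exponent × relative error)² to (δR/R)²:
  (1·δV/V)² = (1×0.0497)² = 0.00247;  (-1·δI/I)² = (-1×0.0963)² = 0.00928
δR/R = √(0.0117) = 0.108
R = 4.013 Ω, so δR = 0.108 × 4.013 = 0.435 Ω.

0.435 Ω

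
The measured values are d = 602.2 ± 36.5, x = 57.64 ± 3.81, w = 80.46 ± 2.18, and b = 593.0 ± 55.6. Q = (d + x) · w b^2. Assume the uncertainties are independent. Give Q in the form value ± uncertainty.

(1.867 ± 0.369) × 10^10

Let u = d + x = 659.8. δu = √(δd² + δx²) = √(1330 + 14.5) = 36.7, so δu/u = 0.0556.
Q is then a monomial in u, w, b:
δQ/Q = √((δu/u)² + (1·δw/w)² + (2·δb/b)²) = √(0.00309 + 0.000734 + 0.0352) = 0.197
Q = 1.867e+10, so δQ = 0.197 × 1.867e+10 = 3.69e+09.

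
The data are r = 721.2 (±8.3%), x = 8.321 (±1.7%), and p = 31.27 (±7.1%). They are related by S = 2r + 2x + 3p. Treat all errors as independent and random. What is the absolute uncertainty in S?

120

Each term contributes (cᵢ δxᵢ)² to (δS)²:
  (2·δr)² = 14300;  (2·δx)² = 0.0800;  (3·δp)² = 44.4
δS = √(14400) = 120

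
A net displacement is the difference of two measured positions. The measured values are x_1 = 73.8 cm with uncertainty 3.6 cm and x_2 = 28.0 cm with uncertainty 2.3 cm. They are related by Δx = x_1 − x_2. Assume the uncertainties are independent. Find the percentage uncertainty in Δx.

Δx is a linear combination, so absolute uncertainties add in quadrature:
  (δx_1)² = 13.0;  (δx_2)² = 5.29
δΔx = √(18.2) = 4.27 cm
Δx = 45.8 cm, so δΔx/Δx = 4.27/45.8 = 0.0933.

9.33%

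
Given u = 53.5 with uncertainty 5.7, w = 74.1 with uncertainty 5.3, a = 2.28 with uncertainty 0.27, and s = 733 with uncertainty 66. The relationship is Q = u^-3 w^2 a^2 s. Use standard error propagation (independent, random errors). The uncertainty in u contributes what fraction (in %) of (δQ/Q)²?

(δQ/Q)² = (-3·δu/u)² + (2·δw/w)² + (2·δa/a)² + (1·δs/s)²
  u term: (-3×0.107)² = 0.102
  w term: (2×0.0715)² = 0.0205
  a term: (2×0.118)² = 0.0561
  s term: (1×0.0900)² = 0.00811
Total = 0.187. Share from u = 0.102/0.187 = 0.547.

54.7%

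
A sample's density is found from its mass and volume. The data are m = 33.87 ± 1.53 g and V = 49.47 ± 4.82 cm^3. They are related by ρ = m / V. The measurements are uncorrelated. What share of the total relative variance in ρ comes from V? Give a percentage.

(δρ/ρ)² = (1·δm/m)² + (-1·δV/V)²
  m term: (1×0.0452)² = 0.00204
  V term: (-1×0.0974)² = 0.00949
Total = 0.0115. Share from V = 0.00949/0.0115 = 0.823.

82.3%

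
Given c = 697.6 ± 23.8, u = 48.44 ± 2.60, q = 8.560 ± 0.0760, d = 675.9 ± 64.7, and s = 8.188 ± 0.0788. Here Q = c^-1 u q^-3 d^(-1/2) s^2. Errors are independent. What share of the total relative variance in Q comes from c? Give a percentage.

15.7%

(δQ/Q)² = (-1·δc/c)² + (1·δu/u)² + (-3·δq/q)² + (−½·δd/d)² + (2·δs/s)²
  c term: (-1×0.0341)² = 0.00116
  u term: (1×0.0537)² = 0.00288
  q term: (-3×0.00888)² = 0.000709
  d term: (-0.5×0.0957)² = 0.00229
  s term: (2×0.00962)² = 0.000370
Total = 0.00742. Share from c = 0.00116/0.00742 = 0.157.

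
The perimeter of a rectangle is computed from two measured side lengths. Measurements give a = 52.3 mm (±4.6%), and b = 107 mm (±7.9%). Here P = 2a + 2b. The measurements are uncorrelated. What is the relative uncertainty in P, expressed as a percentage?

Absolute uncertainties add in quadrature for a linear combination:
  (2·δa)² = 23.2;  (2·δb)² = 286
δP = √(309) = 17.6 mm
P = 319 mm, so δP/P = 17.6/319 = 0.0552.

5.52%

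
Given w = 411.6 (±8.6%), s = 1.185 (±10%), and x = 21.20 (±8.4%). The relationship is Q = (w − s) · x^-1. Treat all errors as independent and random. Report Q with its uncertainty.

Let u = w − s = 410.4. δu = √(δw² + δs²) = √(1250 + 0.0140) = 35.4, so δu/u = 0.0862.
Q is then a monomial in u, x:
δQ/Q = √((δu/u)² + (-1·δx/x)²) = √(0.00744 + 0.00706) = 0.120
Q = 19.36, so δQ = 0.120 × 19.36 = 2.33.

19.36 ± 2.33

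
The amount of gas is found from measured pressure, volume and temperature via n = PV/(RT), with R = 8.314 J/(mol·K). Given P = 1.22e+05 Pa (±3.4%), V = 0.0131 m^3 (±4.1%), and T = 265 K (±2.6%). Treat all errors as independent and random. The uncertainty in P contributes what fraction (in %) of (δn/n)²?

32.9%

(δn/n)² = (1·δP/P)² + (1·δV/V)² + (-1·δT/T)²
  P term: (1×0.0340)² = 0.00116
  V term: (1×0.0410)² = 0.00168
  T term: (-1×0.0260)² = 0.000676
Total = 0.00351. Share from P = 0.00116/0.00351 = 0.329.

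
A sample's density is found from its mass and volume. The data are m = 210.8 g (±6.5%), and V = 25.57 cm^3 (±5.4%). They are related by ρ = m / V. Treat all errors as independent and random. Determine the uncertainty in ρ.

Products/powers → add relative errors in quadrature, weighted by exponent:
  (1·δm/m)² = (1×0.0650)² = 0.00423;  (-1·δV/V)² = (-1×0.0540)² = 0.00292
δρ/ρ = √(0.00714) = 0.0845
ρ = 8.244 g/cm^3, so δρ = 0.0845 × 8.244 = 0.697 g/cm^3.

0.697 g/cm^3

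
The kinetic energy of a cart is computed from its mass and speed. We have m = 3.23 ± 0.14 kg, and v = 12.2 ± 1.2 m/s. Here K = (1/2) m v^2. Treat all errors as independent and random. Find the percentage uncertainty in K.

K is a product of powers, so relative uncertainties combine in quadrature:
  (1·δm/m)² = (1×0.0433)² = 0.00188;  (2·δv/v)² = (2×0.0984)² = 0.0387
δK/K = √(0.0406) = 0.201

20.1%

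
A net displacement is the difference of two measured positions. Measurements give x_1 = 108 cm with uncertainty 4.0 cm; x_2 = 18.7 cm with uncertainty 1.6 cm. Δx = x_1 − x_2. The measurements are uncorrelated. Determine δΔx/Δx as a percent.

Sums and differences: (δΔx)² = Σ (cᵢ δxᵢ)².
  (δx_1)² = 16.0;  (δx_2)² = 2.56
δΔx = √(18.6) = 4.31 cm
Δx = 89.3 cm, so δΔx/Δx = 4.31/89.3 = 0.0482.

4.82%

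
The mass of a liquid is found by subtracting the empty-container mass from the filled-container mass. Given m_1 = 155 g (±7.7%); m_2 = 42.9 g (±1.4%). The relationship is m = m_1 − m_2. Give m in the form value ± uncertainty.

For a sum/difference, combine absolute errors in quadrature:
  (δm_1)² = 142;  (δm_2)² = 0.361
δm = √(143) = 12.0 g
m = 112 g.

112 ± 12.0 g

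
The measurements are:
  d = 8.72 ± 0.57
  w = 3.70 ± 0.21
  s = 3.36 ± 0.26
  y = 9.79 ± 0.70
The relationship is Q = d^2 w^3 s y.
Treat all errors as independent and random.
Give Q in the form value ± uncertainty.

(1.27 ± 0.303) × 10^5

Each factor contributes (exponent × relative error)² to (δQ/Q)²:
  (2·δd/d)² = (2×0.0654)² = 0.0171;  (3·δw/w)² = (3×0.0568)² = 0.0290;  (1·δs/s)² = (1×0.0774)² = 0.00599;  (1·δy/y)² = (1×0.0715)² = 0.00511
δQ/Q = √(0.0572) = 0.239
Q = 1.27e+05, so δQ = 0.239 × 1.27e+05 = 30300.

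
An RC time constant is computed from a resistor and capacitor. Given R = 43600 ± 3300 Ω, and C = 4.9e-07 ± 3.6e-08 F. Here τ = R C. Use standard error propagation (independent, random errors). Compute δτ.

Since τ is a product/quotient, work with relative uncertainties:
  (1·δR/R)² = (1×0.0757)² = 0.00573;  (1·δC/C)² = (1×0.0735)² = 0.00540
δτ/τ = √(0.0111) = 0.105
τ = 0.0214 s, so δτ = 0.105 × 0.0214 = 0.00225 s.

0.00225 s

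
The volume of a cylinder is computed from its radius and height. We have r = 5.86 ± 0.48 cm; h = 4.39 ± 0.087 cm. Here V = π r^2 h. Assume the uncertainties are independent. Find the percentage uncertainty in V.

V is a product of powers, so relative uncertainties combine in quadrature:
  (2·δr/r)² = (2×0.0819)² = 0.0268;  (1·δh/h)² = (1×0.0198)² = 0.000393
δV/V = √(0.0272) = 0.165

16.5%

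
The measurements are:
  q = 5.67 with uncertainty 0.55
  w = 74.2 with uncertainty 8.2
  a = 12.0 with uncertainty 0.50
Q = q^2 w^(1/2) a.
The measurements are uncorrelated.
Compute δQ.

Q is a product of powers, so relative uncertainties combine in quadrature:
  (2·δq/q)² = (2×0.0970)² = 0.0376;  (½·δw/w)² = (0.5×0.111)² = 0.00305;  (1·δa/a)² = (1×0.0417)² = 0.00174
δQ/Q = √(0.0424) = 0.206
Q = 3320, so δQ = 0.206 × 3320 = 684.

684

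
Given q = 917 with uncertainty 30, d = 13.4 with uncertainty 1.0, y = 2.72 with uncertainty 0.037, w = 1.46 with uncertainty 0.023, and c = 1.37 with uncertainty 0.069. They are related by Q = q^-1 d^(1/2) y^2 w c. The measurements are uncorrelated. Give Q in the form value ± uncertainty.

0.0591 ± 0.00457

For a monomial Q ∝ q^-1, d^(1/2), y^2, w, c, fractional errors add in quadrature:
  (-1·δq/q)² = (-1×0.0327)² = 0.00107;  (½·δd/d)² = (0.5×0.0746)² = 0.00139;  (2·δy/y)² = (2×0.0136)² = 0.000740;  (1·δw/w)² = (1×0.0158)² = 0.000248;  (1·δc/c)² = (1×0.0504)² = 0.00254
δQ/Q = √(0.00599) = 0.0774
Q = 0.0591, so δQ = 0.0774 × 0.0591 = 0.00457.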